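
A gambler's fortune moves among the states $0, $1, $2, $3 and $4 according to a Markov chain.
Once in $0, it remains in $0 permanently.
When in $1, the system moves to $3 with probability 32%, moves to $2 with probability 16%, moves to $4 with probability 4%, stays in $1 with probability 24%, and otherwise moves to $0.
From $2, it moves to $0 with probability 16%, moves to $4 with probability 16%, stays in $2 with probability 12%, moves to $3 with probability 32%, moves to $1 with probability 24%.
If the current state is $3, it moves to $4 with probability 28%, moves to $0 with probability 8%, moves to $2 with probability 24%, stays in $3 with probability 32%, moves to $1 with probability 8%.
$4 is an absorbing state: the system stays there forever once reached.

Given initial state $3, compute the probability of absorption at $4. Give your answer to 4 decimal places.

0.6545

Let h(s) be the probability of absorption at $4 starting from transient state s. Then h($4) = 1 and h($0) = 0. By first-step analysis:
h($1) = 0.24·0 + 0.24·h($1) + 0.16·h($2) + 0.32·h($3) + 0.04·1
h($2) = 0.16·0 + 0.24·h($1) + 0.12·h($2) + 0.32·h($3) + 0.16·1
h($3) = 0.08·0 + 0.08·h($1) + 0.24·h($2) + 0.32·h($3) + 0.28·1
Solving: h($1) = 0.4420, h($2) = 0.5403, h($3) = 0.6545.
Starting from $3, the probability is 0.6545.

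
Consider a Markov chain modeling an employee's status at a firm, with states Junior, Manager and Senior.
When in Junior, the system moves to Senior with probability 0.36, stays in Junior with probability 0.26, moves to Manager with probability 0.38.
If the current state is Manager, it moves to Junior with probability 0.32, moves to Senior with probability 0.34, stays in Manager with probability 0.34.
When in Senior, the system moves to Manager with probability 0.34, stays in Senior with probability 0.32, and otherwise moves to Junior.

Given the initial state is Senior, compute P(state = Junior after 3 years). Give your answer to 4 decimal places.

Propagate the distribution vector 3 years from Senior.
After 0 years: (0.0000, 0.0000, 1.0000)
After 1 year: (0.3400, 0.3400, 0.3200)
After 2 years: (0.3060, 0.3536, 0.3404)
After 3 years: (0.3084, 0.3522, 0.3393)
P(in Junior after 3 years) = 0.3084

0.3084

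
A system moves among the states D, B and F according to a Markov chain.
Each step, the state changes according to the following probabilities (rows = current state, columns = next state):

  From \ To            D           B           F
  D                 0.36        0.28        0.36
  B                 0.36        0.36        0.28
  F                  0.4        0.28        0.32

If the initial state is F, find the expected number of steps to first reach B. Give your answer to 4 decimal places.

3.5714

Let t(s) be the expected number of steps to first reach B from state s, with t(B) = 0. Conditioning on the first step:
t(D) = 1 + 0.36·t(D) + 0.36·t(F)
t(F) = 1 + 0.4·t(D) + 0.32·t(F)
Solving: t(D) = 3.5714, t(F) = 3.5714.
Expected steps from F to B: 3.5714.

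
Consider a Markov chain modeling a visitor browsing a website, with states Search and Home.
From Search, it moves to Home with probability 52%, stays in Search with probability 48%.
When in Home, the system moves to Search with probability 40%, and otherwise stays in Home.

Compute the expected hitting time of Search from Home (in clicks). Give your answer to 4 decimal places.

2.5000

Let t(s) be the expected number of clicks to first reach Search from state s, with t(Search) = 0. Conditioning on the first click:
t(Home) = 1 + 0.6·t(Home)
Solving: t(Home) = 2.5000.
Expected clicks from Home to Search: 2.5000.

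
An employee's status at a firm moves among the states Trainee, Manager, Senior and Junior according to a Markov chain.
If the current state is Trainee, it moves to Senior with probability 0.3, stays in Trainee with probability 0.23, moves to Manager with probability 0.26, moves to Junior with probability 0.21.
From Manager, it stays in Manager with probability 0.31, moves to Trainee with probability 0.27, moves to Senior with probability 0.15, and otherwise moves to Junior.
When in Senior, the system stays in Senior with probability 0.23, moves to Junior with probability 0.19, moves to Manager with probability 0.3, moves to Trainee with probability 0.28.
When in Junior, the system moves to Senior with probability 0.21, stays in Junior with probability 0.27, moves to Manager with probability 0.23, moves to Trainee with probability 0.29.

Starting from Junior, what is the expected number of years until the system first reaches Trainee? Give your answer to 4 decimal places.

3.5371

Let t(s) be the expected number of years to first reach Trainee from state s, with t(Trainee) = 0. Conditioning on the first year:
t(Manager) = 1 + 0.31·t(Manager) + 0.15·t(Senior) + 0.27·t(Junior)
t(Senior) = 1 + 0.3·t(Manager) + 0.23·t(Senior) + 0.19·t(Junior)
t(Junior) = 1 + 0.23·t(Manager) + 0.21·t(Senior) + 0.27·t(Junior)
Solving: t(Manager) = 3.6113, t(Senior) = 3.5785, t(Junior) = 3.5371.
Expected years from Junior to Trainee: 3.5371.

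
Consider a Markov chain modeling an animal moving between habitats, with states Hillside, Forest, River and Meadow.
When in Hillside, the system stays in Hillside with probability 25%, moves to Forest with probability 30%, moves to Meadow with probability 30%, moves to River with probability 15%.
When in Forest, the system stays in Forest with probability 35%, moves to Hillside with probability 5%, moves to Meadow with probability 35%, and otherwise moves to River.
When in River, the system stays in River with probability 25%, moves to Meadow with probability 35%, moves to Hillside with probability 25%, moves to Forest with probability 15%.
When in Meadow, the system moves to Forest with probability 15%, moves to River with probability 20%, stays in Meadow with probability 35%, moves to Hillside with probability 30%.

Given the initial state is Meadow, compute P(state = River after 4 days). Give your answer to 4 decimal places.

0.2109

Propagate the distribution vector 4 days from Meadow.
After 0 days: (0.0000, 0.0000, 0.0000, 1.0000)
After 1 day: (0.3000, 0.1500, 0.2000, 0.3500)
After 2 days: (0.2375, 0.2250, 0.2025, 0.3350)
After 3 days: (0.2218, 0.2306, 0.2095, 0.3381)
After 4 days: (0.2208, 0.2294, 0.2109, 0.3389)
P(in River after 4 days) = 0.2109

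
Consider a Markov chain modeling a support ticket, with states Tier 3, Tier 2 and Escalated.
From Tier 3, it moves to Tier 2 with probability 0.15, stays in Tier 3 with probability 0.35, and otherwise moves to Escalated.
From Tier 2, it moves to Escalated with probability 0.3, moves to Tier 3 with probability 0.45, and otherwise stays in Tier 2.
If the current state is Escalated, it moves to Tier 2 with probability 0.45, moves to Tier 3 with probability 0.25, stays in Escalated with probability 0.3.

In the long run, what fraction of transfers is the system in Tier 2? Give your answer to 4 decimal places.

Let the stationary distribution be π with π = πP and π_1 + π_2 + π_3 = 1.
π_1 = 0.35·π_1 + 0.45·π_2 + 0.25·π_3
π_2 = 0.15·π_1 + 0.25·π_2 + 0.45·π_3
Solving with the normalization constraint gives π = (0.3421, 0.2895, 0.3684).
So the stationary probability of Tier 2 is 0.2895.

0.2895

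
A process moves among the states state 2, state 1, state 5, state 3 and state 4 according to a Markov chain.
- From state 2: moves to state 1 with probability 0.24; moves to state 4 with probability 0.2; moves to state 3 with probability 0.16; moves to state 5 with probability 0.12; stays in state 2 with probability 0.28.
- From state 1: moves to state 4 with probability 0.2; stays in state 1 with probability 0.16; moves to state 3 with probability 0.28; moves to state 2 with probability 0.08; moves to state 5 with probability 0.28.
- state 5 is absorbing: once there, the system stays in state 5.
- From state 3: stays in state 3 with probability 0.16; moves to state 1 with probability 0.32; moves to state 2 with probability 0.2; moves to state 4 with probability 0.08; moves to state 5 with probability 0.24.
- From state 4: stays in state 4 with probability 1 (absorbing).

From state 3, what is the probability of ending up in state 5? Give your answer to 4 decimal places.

Let h(s) be the probability of absorption at state 5 starting from transient state s. Then h(state 5) = 1 and h(state 4) = 0. By first-step analysis:
h(state 2) = 0.28·h(state 2) + 0.24·h(state 1) + 0.12·1 + 0.16·h(state 3) + 0.2·0
h(state 1) = 0.08·h(state 2) + 0.16·h(state 1) + 0.28·1 + 0.28·h(state 3) + 0.2·0
h(state 3) = 0.2·h(state 2) + 0.32·h(state 1) + 0.24·1 + 0.16·h(state 3) + 0.08·0
Solving: h(state 2) = 0.5042, h(state 1) = 0.5917, h(state 3) = 0.6312.
Starting from state 3, the probability is 0.6312.

0.6312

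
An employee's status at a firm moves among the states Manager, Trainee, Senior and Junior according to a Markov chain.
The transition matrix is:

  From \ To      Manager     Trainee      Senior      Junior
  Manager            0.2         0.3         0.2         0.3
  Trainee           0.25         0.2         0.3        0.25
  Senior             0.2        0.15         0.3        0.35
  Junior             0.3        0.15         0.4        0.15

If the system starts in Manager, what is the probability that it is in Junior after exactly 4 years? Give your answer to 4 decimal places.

Propagate the distribution vector 4 years from Manager.
After 0 years: (1.0000, 0.0000, 0.0000, 0.0000)
After 1 year: (0.2000, 0.3000, 0.2000, 0.3000)
After 2 years: (0.2450, 0.1950, 0.3100, 0.2500)
After 3 years: (0.2348, 0.1965, 0.3005, 0.2683)
After 4 years: (0.2367, 0.1950, 0.3034, 0.2650)
P(in Junior after 4 years) = 0.2650

0.2650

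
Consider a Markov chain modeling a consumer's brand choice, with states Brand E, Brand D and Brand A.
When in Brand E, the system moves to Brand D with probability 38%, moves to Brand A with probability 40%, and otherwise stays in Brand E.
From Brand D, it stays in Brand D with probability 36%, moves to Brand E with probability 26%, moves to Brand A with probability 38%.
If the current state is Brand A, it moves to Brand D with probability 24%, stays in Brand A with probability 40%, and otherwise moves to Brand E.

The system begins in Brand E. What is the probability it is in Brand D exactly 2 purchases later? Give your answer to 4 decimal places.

0.3164

Sum over the intermediate state after 1 purchase:
P = P(Brand E→Brand E)·P(Brand E→Brand D) + P(Brand E→Brand D)·P(Brand D→Brand D) + P(Brand E→Brand A)·P(Brand A→Brand D)
  = 0.22×0.38 + 0.38×0.36 + 0.4×0.24
  = 0.0836 + 0.1368 + 0.0960 = 0.3164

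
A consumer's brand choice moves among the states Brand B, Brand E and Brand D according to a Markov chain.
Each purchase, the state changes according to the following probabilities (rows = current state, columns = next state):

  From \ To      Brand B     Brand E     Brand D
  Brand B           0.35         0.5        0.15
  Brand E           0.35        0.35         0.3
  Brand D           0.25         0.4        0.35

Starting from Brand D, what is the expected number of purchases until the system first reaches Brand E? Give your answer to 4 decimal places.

2.3377

Let t(s) be the expected number of purchases to first reach Brand E from state s, with t(Brand E) = 0. Conditioning on the first purchase:
t(Brand B) = 1 + 0.35·t(Brand B) + 0.15·t(Brand D)
t(Brand D) = 1 + 0.25·t(Brand B) + 0.35·t(Brand D)
Solving: t(Brand B) = 2.0779, t(Brand D) = 2.3377.
Expected purchases from Brand D to Brand E: 2.3377.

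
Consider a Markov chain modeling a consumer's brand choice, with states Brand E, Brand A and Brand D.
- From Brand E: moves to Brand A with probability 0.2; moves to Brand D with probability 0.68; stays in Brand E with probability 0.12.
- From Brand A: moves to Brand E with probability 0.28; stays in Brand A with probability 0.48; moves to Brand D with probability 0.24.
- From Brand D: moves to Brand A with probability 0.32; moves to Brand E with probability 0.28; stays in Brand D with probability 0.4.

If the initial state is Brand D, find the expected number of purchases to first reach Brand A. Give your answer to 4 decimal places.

3.4360

Let t(s) be the expected number of purchases to first reach Brand A from state s, with t(Brand A) = 0. Conditioning on the first purchase:
t(Brand E) = 1 + 0.12·t(Brand E) + 0.68·t(Brand D)
t(Brand D) = 1 + 0.28·t(Brand E) + 0.4·t(Brand D)
Solving: t(Brand E) = 3.7915, t(Brand D) = 3.4360.
Expected purchases from Brand D to Brand A: 3.4360.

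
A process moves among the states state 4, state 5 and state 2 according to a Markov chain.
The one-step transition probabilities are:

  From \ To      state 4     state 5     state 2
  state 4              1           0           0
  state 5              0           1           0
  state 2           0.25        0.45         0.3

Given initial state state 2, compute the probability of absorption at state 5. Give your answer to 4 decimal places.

0.6429

Let h(s) be the probability of absorption at state 5 starting from transient state s. Then h(state 5) = 1 and h(state 4) = 0. By first-step analysis:
h(state 2) = 0.25·0 + 0.45·1 + 0.3·h(state 2)
Solving: h(state 2) = 0.6429.
Starting from state 2, the probability is 0.6429.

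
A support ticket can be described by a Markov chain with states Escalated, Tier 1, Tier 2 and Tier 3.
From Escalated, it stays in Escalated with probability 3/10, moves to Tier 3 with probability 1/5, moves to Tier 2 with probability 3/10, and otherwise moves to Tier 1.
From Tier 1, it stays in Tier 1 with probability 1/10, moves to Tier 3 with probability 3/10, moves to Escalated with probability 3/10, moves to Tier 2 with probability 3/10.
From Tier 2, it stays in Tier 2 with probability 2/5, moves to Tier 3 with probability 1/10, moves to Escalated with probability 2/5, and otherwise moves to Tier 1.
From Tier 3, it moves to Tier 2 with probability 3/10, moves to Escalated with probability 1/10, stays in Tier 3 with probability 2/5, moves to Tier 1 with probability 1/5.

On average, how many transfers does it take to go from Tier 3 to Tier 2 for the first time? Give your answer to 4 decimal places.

3.3333

Let t(s) be the expected number of transfers to first reach Tier 2 from state s, with t(Tier 2) = 0. Conditioning on the first transfer:
t(Escalated) = 1 + 0.3·t(Escalated) + 0.2·t(Tier 1) + 0.2·t(Tier 3)
t(Tier 1) = 1 + 0.3·t(Escalated) + 0.1·t(Tier 1) + 0.3·t(Tier 3)
t(Tier 3) = 1 + 0.1·t(Escalated) + 0.2·t(Tier 1) + 0.4·t(Tier 3)
Solving: t(Escalated) = 3.3333, t(Tier 1) = 3.3333, t(Tier 3) = 3.3333.
Expected transfers from Tier 3 to Tier 2: 3.3333.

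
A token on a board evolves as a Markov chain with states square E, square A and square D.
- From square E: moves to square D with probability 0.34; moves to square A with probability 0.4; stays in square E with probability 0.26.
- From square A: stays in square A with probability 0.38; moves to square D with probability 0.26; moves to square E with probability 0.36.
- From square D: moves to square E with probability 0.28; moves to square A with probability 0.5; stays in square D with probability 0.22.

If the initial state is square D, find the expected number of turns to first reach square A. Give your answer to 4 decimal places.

2.1162

Let t(s) be the expected number of turns to first reach square A from state s, with t(square A) = 0. Conditioning on the first turn:
t(square E) = 1 + 0.26·t(square E) + 0.34·t(square D)
t(square D) = 1 + 0.28·t(square E) + 0.22·t(square D)
Solving: t(square E) = 2.3237, t(square D) = 2.1162.
Expected turns from square D to square A: 2.1162.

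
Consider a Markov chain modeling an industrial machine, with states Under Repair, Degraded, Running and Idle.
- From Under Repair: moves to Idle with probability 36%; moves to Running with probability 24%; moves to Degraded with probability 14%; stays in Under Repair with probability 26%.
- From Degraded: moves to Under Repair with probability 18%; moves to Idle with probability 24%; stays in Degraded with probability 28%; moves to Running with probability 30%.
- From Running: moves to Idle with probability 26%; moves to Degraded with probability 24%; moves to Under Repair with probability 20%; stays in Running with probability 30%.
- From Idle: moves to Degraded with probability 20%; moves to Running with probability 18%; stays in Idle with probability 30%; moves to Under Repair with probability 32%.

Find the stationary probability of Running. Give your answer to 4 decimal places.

Let the stationary distribution be π with π = πP and π_1 + π_2 + π_3 + π_4 = 1.
π_1 = 0.26·π_1 + 0.18·π_2 + 0.2·π_3 + 0.32·π_4
π_2 = 0.14·π_1 + 0.28·π_2 + 0.24·π_3 + 0.2·π_4
π_3 = 0.24·π_1 + 0.3·π_2 + 0.3·π_3 + 0.18·π_4
Solving with the normalization constraint gives π = (0.2455, 0.2123, 0.2502, 0.2920).
So the stationary probability of Running is 0.2502.

0.2502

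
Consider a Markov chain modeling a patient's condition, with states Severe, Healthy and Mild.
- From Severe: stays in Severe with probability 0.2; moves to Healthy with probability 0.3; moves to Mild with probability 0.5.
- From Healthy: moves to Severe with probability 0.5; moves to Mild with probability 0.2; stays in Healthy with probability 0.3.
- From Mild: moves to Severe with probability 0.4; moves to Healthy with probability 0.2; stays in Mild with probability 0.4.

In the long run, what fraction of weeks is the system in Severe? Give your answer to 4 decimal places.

0.3551

Let the stationary distribution be π with π = πP and π_1 + π_2 + π_3 = 1.
π_1 = 0.2·π_1 + 0.5·π_2 + 0.4·π_3
π_2 = 0.3·π_1 + 0.3·π_2 + 0.2·π_3
Solving with the normalization constraint gives π = (0.3551, 0.2617, 0.3832).
So the stationary probability of Severe is 0.3551.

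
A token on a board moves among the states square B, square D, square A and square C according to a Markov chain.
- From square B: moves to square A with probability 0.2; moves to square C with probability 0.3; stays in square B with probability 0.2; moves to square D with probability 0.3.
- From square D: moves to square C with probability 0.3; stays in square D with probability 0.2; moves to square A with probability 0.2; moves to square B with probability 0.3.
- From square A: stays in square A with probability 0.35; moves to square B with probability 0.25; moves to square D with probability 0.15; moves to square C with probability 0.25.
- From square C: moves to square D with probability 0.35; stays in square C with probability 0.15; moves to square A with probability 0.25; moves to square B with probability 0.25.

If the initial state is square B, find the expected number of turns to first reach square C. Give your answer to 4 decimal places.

3.4694

Let t(s) be the expected number of turns to first reach square C from state s, with t(square C) = 0. Conditioning on the first turn:
t(square B) = 1 + 0.2·t(square B) + 0.3·t(square D) + 0.2·t(square A)
t(square D) = 1 + 0.3·t(square B) + 0.2·t(square D) + 0.2·t(square A)
t(square A) = 1 + 0.25·t(square B) + 0.15·t(square D) + 0.35·t(square A)
Solving: t(square B) = 3.4694, t(square D) = 3.4694, t(square A) = 3.6735.
Expected turns from square B to square C: 3.4694.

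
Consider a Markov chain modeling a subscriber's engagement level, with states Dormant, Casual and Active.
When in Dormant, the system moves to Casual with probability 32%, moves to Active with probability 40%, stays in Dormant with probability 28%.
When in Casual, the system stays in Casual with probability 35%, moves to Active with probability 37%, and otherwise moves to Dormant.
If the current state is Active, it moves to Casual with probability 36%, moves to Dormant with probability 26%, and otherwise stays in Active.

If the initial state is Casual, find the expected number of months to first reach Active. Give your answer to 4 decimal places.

Let t(s) be the expected number of months to first reach Active from state s, with t(Active) = 0. Conditioning on the first month:
t(Dormant) = 1 + 0.28·t(Dormant) + 0.32·t(Casual)
t(Casual) = 1 + 0.28·t(Dormant) + 0.35·t(Casual)
Solving: t(Dormant) = 2.5634, t(Casual) = 2.6427.
Expected months from Casual to Active: 2.6427.

2.6427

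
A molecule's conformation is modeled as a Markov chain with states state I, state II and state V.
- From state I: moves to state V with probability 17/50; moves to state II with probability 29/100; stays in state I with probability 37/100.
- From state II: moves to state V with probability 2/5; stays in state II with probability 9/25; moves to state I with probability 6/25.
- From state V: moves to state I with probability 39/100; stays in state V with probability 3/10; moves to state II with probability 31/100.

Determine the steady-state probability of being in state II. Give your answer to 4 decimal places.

0.3193

Let the stationary distribution be π with π = πP and π_1 + π_2 + π_3 = 1.
π_1 = 0.37·π_1 + 0.24·π_2 + 0.39·π_3
π_2 = 0.29·π_1 + 0.36·π_2 + 0.31·π_3
Solving with the normalization constraint gives π = (0.3354, 0.3193, 0.3453).
So the stationary probability of state II is 0.3193.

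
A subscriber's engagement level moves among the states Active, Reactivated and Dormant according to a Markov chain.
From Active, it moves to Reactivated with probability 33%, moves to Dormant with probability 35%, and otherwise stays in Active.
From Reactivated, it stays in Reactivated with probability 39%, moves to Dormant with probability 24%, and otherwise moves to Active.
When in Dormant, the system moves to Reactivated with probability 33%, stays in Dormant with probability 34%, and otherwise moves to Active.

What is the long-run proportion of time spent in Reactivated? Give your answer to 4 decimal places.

Let the stationary distribution be π with π = πP and π_1 + π_2 + π_3 = 1.
π_1 = 0.32·π_1 + 0.37·π_2 + 0.33·π_3
π_2 = 0.33·π_1 + 0.39·π_2 + 0.33·π_3
Solving with the normalization constraint gives π = (0.3406, 0.3511, 0.3083).
So the stationary probability of Reactivated is 0.3511.

0.3511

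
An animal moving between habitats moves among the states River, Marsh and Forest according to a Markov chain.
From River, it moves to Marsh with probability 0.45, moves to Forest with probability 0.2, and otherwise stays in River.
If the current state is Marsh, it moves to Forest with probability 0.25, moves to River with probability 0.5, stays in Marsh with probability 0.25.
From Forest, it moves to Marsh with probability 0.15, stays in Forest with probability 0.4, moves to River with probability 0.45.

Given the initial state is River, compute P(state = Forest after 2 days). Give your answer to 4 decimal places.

0.2625

Sum over the intermediate state after 1 day:
P = P(River→River)·P(River→Forest) + P(River→Marsh)·P(Marsh→Forest) + P(River→Forest)·P(Forest→Forest)
  = 0.35×0.2 + 0.45×0.25 + 0.2×0.4
  = 0.0700 + 0.1125 + 0.0800 = 0.2625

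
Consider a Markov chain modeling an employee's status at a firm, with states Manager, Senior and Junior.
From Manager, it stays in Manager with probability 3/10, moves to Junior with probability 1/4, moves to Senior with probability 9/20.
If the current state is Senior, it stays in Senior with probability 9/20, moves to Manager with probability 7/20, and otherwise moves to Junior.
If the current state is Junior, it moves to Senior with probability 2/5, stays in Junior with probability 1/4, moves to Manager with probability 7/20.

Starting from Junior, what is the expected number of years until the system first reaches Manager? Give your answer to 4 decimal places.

Let t(s) be the expected number of years to first reach Manager from state s, with t(Manager) = 0. Conditioning on the first year:
t(Senior) = 1 + 0.45·t(Senior) + 0.2·t(Junior)
t(Junior) = 1 + 0.4·t(Senior) + 0.25·t(Junior)
Solving: t(Senior) = 2.8571, t(Junior) = 2.8571.
Expected years from Junior to Manager: 2.8571.

2.8571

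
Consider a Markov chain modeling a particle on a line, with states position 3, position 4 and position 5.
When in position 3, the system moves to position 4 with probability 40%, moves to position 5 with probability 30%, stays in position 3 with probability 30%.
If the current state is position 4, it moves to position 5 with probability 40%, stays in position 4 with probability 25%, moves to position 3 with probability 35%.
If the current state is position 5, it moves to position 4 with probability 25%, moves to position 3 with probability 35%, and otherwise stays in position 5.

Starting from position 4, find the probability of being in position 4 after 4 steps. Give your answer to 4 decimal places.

Propagate the distribution vector 4 steps from position 4.
After 0 steps: (0.0000, 1.0000, 0.0000)
After 1 step: (0.3500, 0.2500, 0.4000)
After 2 steps: (0.3325, 0.3025, 0.3650)
After 3 steps: (0.3334, 0.2999, 0.3668)
After 4 steps: (0.3333, 0.3000, 0.3667)
P(in position 4 after 4 steps) = 0.3000

0.3000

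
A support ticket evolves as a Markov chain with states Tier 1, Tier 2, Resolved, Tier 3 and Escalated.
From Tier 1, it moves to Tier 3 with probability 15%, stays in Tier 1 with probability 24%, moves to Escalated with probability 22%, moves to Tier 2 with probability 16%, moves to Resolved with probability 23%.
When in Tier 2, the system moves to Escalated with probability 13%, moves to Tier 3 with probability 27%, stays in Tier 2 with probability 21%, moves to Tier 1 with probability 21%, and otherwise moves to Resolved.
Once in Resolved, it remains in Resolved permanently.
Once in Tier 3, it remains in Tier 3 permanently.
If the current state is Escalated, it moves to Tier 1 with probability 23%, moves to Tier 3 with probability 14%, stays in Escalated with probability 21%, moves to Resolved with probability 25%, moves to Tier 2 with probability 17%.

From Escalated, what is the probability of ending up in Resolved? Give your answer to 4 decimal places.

Let h(s) be the probability of absorption at Resolved starting from transient state s. Then h(Resolved) = 1 and h(Tier 3) = 0. By first-step analysis:
h(Tier 1) = 0.24·h(Tier 1) + 0.16·h(Tier 2) + 0.23·1 + 0.15·0 + 0.22·h(Escalated)
h(Tier 2) = 0.21·h(Tier 1) + 0.21·h(Tier 2) + 0.18·1 + 0.27·0 + 0.13·h(Escalated)
h(Escalated) = 0.23·h(Tier 1) + 0.17·h(Tier 2) + 0.25·1 + 0.14·0 + 0.21·h(Escalated)
Solving: h(Tier 1) = 0.5724, h(Tier 2) = 0.4764, h(Escalated) = 0.5856.
Starting from Escalated, the probability is 0.5856.

0.5856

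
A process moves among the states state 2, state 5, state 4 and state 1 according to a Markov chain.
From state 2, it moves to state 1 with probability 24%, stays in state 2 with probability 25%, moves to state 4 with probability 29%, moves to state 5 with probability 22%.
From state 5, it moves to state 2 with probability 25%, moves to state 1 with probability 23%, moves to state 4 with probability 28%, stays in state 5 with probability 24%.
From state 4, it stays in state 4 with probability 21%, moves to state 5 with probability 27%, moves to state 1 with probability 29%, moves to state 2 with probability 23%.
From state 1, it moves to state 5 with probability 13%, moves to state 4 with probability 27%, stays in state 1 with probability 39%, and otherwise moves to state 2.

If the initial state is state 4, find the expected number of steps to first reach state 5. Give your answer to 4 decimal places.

Let t(s) be the expected number of steps to first reach state 5 from state s, with t(state 5) = 0. Conditioning on the first step:
t(state 2) = 1 + 0.25·t(state 2) + 0.29·t(state 4) + 0.24·t(state 1)
t(state 4) = 1 + 0.23·t(state 2) + 0.21·t(state 4) + 0.29·t(state 1)
t(state 1) = 1 + 0.21·t(state 2) + 0.27·t(state 4) + 0.39·t(state 1)
Solving: t(state 2) = 4.8462, t(state 4) = 4.6458, t(state 1) = 5.3641.
Expected steps from state 4 to state 5: 4.6458.

4.6458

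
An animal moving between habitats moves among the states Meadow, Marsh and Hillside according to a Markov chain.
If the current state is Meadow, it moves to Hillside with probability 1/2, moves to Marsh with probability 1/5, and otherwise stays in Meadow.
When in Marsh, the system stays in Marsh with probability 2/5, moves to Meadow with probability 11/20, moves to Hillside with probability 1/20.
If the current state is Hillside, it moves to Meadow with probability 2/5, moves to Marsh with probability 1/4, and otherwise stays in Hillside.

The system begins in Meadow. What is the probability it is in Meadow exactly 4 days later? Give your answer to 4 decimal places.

0.4005

Propagate the distribution vector 4 days from Meadow.
After 0 days: (1.0000, 0.0000, 0.0000)
After 1 day: (0.3000, 0.2000, 0.5000)
After 2 days: (0.4000, 0.2650, 0.3350)
After 3 days: (0.3998, 0.2698, 0.3305)
After 4 days: (0.4005, 0.2705, 0.3290)
P(in Meadow after 4 days) = 0.4005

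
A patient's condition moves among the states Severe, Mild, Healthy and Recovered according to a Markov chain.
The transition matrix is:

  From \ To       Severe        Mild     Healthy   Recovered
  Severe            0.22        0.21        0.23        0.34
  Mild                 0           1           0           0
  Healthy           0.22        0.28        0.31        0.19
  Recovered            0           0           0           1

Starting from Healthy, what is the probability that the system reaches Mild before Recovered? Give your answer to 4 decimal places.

Let h(s) be the probability of absorption at Mild starting from transient state s. Then h(Mild) = 1 and h(Recovered) = 0. By first-step analysis:
h(Severe) = 0.22·h(Severe) + 0.21·1 + 0.23·h(Healthy) + 0.34·0
h(Healthy) = 0.22·h(Severe) + 0.28·1 + 0.31·h(Healthy) + 0.19·0
Solving: h(Severe) = 0.4292, h(Healthy) = 0.5427.
Starting from Healthy, the probability is 0.5427.

0.5427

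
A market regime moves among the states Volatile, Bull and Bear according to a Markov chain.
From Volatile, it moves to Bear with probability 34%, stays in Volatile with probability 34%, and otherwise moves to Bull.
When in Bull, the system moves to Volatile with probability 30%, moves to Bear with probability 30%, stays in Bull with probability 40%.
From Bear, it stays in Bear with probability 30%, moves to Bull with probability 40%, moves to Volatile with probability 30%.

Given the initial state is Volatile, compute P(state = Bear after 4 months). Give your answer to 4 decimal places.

Propagate the distribution vector 4 months from Volatile.
After 0 months: (1.0000, 0.0000, 0.0000)
After 1 month: (0.3400, 0.3200, 0.3400)
After 2 months: (0.3136, 0.3728, 0.3136)
After 3 months: (0.3125, 0.3749, 0.3125)
After 4 months: (0.3125, 0.3750, 0.3125)
P(in Bear after 4 months) = 0.3125

0.3125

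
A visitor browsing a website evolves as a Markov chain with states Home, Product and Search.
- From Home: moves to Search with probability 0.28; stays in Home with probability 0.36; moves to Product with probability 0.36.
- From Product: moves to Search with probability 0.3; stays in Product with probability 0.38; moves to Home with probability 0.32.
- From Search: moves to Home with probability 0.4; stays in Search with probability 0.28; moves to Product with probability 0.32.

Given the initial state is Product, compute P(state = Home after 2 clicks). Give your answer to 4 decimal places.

Sum over the intermediate state after 1 click:
P = P(Product→Home)·P(Home→Home) + P(Product→Product)·P(Product→Home) + P(Product→Search)·P(Search→Home)
  = 0.32×0.36 + 0.38×0.32 + 0.3×0.4
  = 0.1152 + 0.1216 + 0.1200 = 0.3568

0.3568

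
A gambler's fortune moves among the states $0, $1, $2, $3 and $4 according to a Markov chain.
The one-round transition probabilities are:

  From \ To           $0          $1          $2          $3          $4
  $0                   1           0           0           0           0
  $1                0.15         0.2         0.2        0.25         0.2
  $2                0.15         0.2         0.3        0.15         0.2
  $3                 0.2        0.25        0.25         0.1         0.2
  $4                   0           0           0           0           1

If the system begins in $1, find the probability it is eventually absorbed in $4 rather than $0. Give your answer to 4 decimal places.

0.5558

Let h(s) be the probability of absorption at $4 starting from transient state s. Then h($4) = 1 and h($0) = 0. By first-step analysis:
h($1) = 0.15·0 + 0.2·h($1) + 0.2·h($2) + 0.25·h($3) + 0.2·1
h($2) = 0.15·0 + 0.2·h($1) + 0.3·h($2) + 0.15·h($3) + 0.2·1
h($3) = 0.2·0 + 0.25·h($1) + 0.25·h($2) + 0.1·h($3) + 0.2·1
Solving: h($1) = 0.5558, h($2) = 0.5585, h($3) = 0.5317.
Starting from $1, the probability is 0.5558.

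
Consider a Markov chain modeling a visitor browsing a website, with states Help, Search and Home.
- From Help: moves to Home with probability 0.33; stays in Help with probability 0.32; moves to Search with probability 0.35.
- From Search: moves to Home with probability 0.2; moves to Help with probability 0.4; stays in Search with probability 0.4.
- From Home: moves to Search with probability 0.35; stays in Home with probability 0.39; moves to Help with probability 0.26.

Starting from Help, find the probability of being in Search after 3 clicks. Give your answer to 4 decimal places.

0.3684

Propagate the distribution vector 3 clicks from Help.
After 0 clicks: (1.0000, 0.0000, 0.0000)
After 1 click: (0.3200, 0.3500, 0.3300)
After 2 clicks: (0.3282, 0.3675, 0.3043)
After 3 clicks: (0.3311, 0.3684, 0.3005)
P(in Search after 3 clicks) = 0.3684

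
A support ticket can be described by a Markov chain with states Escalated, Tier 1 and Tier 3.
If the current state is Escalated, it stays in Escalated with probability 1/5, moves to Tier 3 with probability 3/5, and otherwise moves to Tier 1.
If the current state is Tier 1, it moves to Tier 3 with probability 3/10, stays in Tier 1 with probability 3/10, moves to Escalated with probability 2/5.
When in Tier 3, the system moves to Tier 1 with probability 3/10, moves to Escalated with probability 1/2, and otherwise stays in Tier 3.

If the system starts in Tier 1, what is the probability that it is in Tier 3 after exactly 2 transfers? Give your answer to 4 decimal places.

Sum over the intermediate state after 1 transfer:
P = P(Tier 1→Escalated)·P(Escalated→Tier 3) + P(Tier 1→Tier 1)·P(Tier 1→Tier 3) + P(Tier 1→Tier 3)·P(Tier 3→Tier 3)
  = 0.4×0.6 + 0.3×0.3 + 0.3×0.2
  = 0.2400 + 0.0900 + 0.0600 = 0.3900

0.3900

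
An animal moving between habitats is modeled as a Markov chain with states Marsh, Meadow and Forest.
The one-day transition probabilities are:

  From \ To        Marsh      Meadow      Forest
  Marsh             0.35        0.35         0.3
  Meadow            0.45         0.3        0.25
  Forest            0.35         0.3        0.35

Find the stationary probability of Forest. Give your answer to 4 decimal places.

Let the stationary distribution be π with π = πP and π_1 + π_2 + π_3 = 1.
π_1 = 0.35·π_1 + 0.45·π_2 + 0.35·π_3
π_2 = 0.35·π_1 + 0.3·π_2 + 0.3·π_3
Solving with the normalization constraint gives π = (0.3819, 0.3191, 0.2990).
So the stationary probability of Forest is 0.2990.

0.2990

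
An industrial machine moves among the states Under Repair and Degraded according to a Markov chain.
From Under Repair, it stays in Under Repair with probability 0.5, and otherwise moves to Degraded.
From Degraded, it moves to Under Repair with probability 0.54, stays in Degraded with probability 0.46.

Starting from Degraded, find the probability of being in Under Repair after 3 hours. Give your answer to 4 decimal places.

Propagate the distribution vector 3 hours from Degraded.
After 0 hours: (0.0000, 1.0000)
After 1 hour: (0.5400, 0.4600)
After 2 hours: (0.5184, 0.4816)
After 3 hours: (0.5193, 0.4807)
P(in Under Repair after 3 hours) = 0.5193

0.5193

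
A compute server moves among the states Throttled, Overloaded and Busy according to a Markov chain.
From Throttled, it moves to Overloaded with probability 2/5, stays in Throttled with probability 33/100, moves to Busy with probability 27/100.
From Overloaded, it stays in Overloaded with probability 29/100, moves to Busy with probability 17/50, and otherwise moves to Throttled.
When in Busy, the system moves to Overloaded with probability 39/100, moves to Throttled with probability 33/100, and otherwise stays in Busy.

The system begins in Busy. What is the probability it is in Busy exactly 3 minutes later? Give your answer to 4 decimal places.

0.2978

Propagate the distribution vector 3 minutes from Busy.
After 0 minutes: (0.0000, 0.0000, 1.0000)
After 1 minute: (0.3300, 0.3900, 0.2800)
After 2 minutes: (0.3456, 0.3543, 0.3001)
After 3 minutes: (0.3442, 0.3580, 0.2978)
P(in Busy after 3 minutes) = 0.2978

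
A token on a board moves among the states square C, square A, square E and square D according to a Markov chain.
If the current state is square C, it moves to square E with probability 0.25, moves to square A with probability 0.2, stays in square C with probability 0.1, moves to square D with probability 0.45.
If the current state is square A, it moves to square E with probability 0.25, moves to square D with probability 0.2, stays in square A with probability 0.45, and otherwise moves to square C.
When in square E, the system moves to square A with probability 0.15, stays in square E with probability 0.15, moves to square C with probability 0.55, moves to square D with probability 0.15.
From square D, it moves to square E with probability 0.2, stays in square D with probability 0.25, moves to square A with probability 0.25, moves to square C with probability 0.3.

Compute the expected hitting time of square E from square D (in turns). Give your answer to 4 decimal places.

4.4444

Let t(s) be the expected number of turns to first reach square E from state s, with t(square E) = 0. Conditioning on the first turn:
t(square C) = 1 + 0.1·t(square C) + 0.2·t(square A) + 0.45·t(square D)
t(square A) = 1 + 0.1·t(square C) + 0.45·t(square A) + 0.2·t(square D)
t(square D) = 1 + 0.3·t(square C) + 0.25·t(square A) + 0.25·t(square D)
Solving: t(square C) = 4.2690, t(square A) = 4.2105, t(square D) = 4.4444.
Expected turns from square D to square E: 4.4444.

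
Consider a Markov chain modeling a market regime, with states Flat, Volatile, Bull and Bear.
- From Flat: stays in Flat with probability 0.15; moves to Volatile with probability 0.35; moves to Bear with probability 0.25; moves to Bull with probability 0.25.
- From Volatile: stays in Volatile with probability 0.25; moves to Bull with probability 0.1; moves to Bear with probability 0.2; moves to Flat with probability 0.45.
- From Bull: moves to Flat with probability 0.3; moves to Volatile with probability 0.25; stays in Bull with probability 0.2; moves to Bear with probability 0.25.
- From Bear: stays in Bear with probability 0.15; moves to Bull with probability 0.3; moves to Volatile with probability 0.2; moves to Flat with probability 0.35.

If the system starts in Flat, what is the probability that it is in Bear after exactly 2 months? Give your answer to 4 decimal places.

Propagate the distribution vector 2 months from Flat.
After 0 months: (1.0000, 0.0000, 0.0000, 0.0000)
After 1 month: (0.1500, 0.3500, 0.2500, 0.2500)
After 2 months: (0.3425, 0.2525, 0.1975, 0.2075)
P(in Bear after 2 months) = 0.2075

0.2075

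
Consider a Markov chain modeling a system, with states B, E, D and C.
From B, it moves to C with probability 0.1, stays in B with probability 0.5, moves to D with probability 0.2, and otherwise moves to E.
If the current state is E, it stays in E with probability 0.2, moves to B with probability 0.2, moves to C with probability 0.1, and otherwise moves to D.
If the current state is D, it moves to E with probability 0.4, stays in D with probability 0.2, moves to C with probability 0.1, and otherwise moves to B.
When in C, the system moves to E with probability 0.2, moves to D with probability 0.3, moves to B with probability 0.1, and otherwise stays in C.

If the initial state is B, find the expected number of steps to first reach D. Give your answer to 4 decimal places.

Let t(s) be the expected number of steps to first reach D from state s, with t(D) = 0. Conditioning on the first step:
t(B) = 1 + 0.5·t(B) + 0.2·t(E) + 0.1·t(C)
t(E) = 1 + 0.2·t(B) + 0.2·t(E) + 0.1·t(C)
t(C) = 1 + 0.1·t(B) + 0.2·t(E) + 0.4·t(C)
Solving: t(B) = 3.6458, t(E) = 2.5521, t(C) = 3.1250.
Expected steps from B to D: 3.6458.

3.6458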